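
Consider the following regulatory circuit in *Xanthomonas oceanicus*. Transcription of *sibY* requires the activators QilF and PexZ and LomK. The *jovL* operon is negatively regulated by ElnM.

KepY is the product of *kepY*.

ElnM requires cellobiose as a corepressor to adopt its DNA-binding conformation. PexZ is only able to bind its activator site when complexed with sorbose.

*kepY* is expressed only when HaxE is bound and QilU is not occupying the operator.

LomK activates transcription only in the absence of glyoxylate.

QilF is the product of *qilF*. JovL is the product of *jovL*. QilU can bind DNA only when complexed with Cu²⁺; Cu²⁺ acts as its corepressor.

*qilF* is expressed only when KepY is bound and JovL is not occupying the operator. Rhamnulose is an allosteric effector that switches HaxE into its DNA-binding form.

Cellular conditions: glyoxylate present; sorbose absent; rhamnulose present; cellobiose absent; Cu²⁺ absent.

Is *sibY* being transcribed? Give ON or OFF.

Cellobiose is absent, so ElnM is inactive.
With no repressor bound, *jovL* is transcribed.
So JovL is produced and active.
Rhamnulose is present, so HaxE is active.
Cu²⁺ is absent, so QilU is inactive.
No repressor is bound and HaxE is active, so *kepY* is transcribed.
So KepY is produced and active.
With repressor JovL bound, *qilF* is not transcribed.
So QilF is not produced.
Sorbose is absent, so PexZ is inactive.
Glyoxylate is present, so LomK is inactive.
Required activator QilF is absent, so *sibY* is not transcribed.

OFF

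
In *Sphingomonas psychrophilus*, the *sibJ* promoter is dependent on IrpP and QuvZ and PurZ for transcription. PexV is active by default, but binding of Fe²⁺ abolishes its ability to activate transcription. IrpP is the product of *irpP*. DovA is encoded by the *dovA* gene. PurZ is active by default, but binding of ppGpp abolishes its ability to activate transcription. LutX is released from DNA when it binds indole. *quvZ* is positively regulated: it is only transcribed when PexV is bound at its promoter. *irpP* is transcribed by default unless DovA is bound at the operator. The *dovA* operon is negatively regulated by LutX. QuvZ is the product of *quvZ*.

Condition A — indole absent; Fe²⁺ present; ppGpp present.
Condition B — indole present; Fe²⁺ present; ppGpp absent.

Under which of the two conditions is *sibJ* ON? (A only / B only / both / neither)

Condition A:
Indole is absent, so LutX is active.
With repressor LutX bound, *dovA* is not transcribed.
So DovA is not produced.
With no repressor bound, *irpP* is transcribed.
So IrpP is produced and active.
Fe²⁺ is present, so PexV is inactive.
Required activator PexV is absent, so *quvZ* is not transcribed.
So QuvZ is not produced.
ppGpp is present, so PurZ is inactive.
Required activator QuvZ is absent, so *sibJ* is not transcribed.
→ *sibJ* is OFF in A.
Condition B:
Indole is present, so LutX is inactive.
With no repressor bound, *dovA* is transcribed.
So DovA is produced and active.
With repressor DovA bound, *irpP* is not transcribed.
So IrpP is not produced.
Fe²⁺ is present, so PexV is inactive.
Required activator PexV is absent, so *quvZ* is not transcribed.
So QuvZ is not produced.
ppGpp is absent, so PurZ is active.
Required activator IrpP is absent, so *sibJ* is not transcribed.
→ *sibJ* is OFF in B.

neither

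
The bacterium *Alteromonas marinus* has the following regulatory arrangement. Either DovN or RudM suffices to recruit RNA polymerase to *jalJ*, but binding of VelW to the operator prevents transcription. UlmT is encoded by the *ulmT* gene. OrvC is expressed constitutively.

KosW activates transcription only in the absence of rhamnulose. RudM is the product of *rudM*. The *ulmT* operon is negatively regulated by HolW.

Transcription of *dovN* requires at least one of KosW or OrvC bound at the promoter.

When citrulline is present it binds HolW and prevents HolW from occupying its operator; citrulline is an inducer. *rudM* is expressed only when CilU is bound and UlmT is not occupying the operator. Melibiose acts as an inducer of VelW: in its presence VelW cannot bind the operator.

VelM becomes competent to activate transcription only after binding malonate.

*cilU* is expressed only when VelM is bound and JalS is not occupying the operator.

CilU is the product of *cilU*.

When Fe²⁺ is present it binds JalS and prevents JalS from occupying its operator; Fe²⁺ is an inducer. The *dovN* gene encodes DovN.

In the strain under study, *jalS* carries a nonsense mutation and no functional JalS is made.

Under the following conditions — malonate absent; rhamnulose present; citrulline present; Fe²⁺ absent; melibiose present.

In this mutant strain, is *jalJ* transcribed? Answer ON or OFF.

ON

Rhamnulose is present, so KosW is inactive.
OrvC is produced constitutively and is active.
Activator OrvC is present, so *dovN* is transcribed.
So DovN is produced and active.
Melibiose is present, so VelW is inactive.
Citrulline is present, so HolW is inactive.
With no repressor bound, *ulmT* is transcribed.
So UlmT is produced and active.
Malonate is absent, so VelM is inactive.
JalS is non-functional in this strain, so it has no effect.
Required activator VelM is absent, so *cilU* is not transcribed.
So CilU is not produced.
With repressor UlmT bound, *rudM* is not transcribed.
So RudM is not produced.
Activator DovN is present, so *jalJ* is transcribed.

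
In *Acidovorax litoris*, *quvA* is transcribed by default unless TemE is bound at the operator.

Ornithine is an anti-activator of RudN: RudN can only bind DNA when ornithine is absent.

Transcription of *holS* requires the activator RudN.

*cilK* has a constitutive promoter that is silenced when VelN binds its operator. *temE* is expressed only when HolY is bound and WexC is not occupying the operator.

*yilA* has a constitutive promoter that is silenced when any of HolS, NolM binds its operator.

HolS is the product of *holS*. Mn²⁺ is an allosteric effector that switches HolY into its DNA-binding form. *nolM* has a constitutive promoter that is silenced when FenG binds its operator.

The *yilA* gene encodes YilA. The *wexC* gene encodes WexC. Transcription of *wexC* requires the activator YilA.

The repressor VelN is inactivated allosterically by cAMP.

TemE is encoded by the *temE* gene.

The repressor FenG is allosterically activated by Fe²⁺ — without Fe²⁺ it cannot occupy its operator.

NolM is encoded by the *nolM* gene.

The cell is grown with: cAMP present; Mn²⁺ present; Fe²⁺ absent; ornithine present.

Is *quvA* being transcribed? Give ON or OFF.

OFF

Ornithine is present, so RudN is inactive.
Required activator RudN is absent, so *holS* is not transcribed.
So HolS is not produced.
Fe²⁺ is absent, so FenG is inactive.
With no repressor bound, *nolM* is transcribed.
So NolM is produced and active.
With repressor NolM bound, *yilA* is not transcribed.
So YilA is not produced.
Required activator YilA is absent, so *wexC* is not transcribed.
So WexC is not produced.
Mn²⁺ is present, so HolY is active.
No repressor is bound and HolY is active, so *temE* is transcribed.
So TemE is produced and active.
With repressor TemE bound, *quvA* is not transcribed.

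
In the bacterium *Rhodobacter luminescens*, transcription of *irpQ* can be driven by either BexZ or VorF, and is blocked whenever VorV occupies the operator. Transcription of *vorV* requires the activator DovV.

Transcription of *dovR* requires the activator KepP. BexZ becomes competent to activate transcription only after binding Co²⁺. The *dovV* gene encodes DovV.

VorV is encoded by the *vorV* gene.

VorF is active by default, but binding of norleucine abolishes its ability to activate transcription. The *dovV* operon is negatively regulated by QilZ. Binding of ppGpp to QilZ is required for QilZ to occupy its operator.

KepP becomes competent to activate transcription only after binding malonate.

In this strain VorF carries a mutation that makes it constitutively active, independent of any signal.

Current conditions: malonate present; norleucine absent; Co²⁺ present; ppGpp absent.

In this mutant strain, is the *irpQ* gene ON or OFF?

OFF

Co²⁺ is present, so BexZ is active.
ppGpp is absent, so QilZ is inactive.
With no repressor bound, *dovV* is transcribed.
So DovV is produced and active.
No repressor is bound and DovV is active, so *vorV* is transcribed.
So VorV is produced and active.
VorF is constitutively active in this strain.
With repressor VorV bound, *irpQ* is not transcribed.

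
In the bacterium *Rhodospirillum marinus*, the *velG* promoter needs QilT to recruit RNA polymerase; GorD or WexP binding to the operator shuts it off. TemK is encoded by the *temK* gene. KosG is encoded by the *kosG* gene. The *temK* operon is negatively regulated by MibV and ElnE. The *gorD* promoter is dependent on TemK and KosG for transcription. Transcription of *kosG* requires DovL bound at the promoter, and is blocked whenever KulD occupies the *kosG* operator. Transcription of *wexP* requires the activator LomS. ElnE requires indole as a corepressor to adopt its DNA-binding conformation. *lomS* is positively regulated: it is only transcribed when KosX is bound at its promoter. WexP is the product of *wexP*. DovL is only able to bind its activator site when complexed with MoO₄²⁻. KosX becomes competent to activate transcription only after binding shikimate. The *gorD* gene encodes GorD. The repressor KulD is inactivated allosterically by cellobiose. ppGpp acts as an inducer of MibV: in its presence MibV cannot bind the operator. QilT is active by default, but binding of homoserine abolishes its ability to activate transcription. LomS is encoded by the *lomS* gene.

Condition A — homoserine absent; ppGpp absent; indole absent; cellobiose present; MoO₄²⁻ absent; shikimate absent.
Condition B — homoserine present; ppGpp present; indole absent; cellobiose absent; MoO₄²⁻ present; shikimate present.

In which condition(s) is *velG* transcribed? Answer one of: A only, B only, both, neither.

Condition A:
Homoserine is absent, so QilT is active.
ppGpp is absent, so MibV is active.
Indole is absent, so ElnE is inactive.
With repressor MibV bound, *temK* is not transcribed.
So TemK is not produced.
Cellobiose is present, so KulD is inactive.
MoO₄²⁻ is absent, so DovL is inactive.
Required activator DovL is absent, so *kosG* is not transcribed.
So KosG is not produced.
Required activator TemK is absent, so *gorD* is not transcribed.
So GorD is not produced.
Shikimate is absent, so KosX is inactive.
Required activator KosX is absent, so *lomS* is not transcribed.
So LomS is not produced.
Required activator LomS is absent, so *wexP* is not transcribed.
So WexP is not produced.
No repressor is bound and QilT is active, so *velG* is transcribed.
→ *velG* is ON in A.
Condition B:
Homoserine is present, so QilT is inactive.
ppGpp is present, so MibV is inactive.
Indole is absent, so ElnE is inactive.
With no repressor bound, *temK* is transcribed.
So TemK is produced and active.
Cellobiose is absent, so KulD is active.
MoO₄²⁻ is present, so DovL is active.
With repressor KulD bound, *kosG* is not transcribed.
So KosG is not produced.
Required activator KosG is absent, so *gorD* is not transcribed.
So GorD is not produced.
Shikimate is present, so KosX is active.
No repressor is bound and KosX is active, so *lomS* is transcribed.
So LomS is produced and active.
No repressor is bound and LomS is active, so *wexP* is transcribed.
So WexP is produced and active.
With repressor WexP bound, *velG* is not transcribed.
→ *velG* is OFF in B.

A only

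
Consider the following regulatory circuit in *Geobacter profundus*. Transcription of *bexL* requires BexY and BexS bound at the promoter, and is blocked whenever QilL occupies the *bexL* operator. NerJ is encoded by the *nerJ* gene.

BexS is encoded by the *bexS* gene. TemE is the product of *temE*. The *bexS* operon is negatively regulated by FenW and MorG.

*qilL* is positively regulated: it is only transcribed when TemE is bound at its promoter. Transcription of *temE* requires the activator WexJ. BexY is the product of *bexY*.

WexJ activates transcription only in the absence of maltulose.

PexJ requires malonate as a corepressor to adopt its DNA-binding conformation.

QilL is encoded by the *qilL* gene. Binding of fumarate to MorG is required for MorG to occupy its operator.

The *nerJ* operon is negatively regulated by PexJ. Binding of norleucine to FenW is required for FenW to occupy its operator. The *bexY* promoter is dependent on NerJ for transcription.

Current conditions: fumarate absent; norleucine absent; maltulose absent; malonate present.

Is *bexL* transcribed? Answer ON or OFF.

Maltulose is absent, so WexJ is active.
No repressor is bound and WexJ is active, so *temE* is transcribed.
So TemE is produced and active.
No repressor is bound and TemE is active, so *qilL* is transcribed.
So QilL is produced and active.
Malonate is present, so PexJ is active.
With repressor PexJ bound, *nerJ* is not transcribed.
So NerJ is not produced.
Required activator NerJ is absent, so *bexY* is not transcribed.
So BexY is not produced.
Norleucine is absent, so FenW is inactive.
Fumarate is absent, so MorG is inactive.
With no repressor bound, *bexS* is transcribed.
So BexS is produced and active.
With repressor QilL bound, *bexL* is not transcribed.

OFF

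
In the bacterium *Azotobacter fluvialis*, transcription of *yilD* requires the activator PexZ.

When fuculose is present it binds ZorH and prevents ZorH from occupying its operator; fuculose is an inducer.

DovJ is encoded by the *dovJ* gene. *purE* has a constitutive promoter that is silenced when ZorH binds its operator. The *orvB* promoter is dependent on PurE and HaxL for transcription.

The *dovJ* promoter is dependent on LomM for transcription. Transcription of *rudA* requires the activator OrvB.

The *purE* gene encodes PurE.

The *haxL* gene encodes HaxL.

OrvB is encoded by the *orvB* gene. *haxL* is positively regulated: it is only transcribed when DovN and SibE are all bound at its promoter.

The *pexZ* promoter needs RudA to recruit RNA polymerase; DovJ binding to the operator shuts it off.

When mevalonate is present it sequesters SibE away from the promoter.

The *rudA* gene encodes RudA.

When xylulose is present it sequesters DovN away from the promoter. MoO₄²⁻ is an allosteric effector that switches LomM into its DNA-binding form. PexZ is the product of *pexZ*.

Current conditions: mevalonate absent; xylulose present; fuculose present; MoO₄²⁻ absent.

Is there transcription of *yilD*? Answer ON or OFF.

Fuculose is present, so ZorH is inactive.
With no repressor bound, *purE* is transcribed.
So PurE is produced and active.
Xylulose is present, so DovN is inactive.
Mevalonate is absent, so SibE is active.
Required activator DovN is absent, so *haxL* is not transcribed.
So HaxL is not produced.
Required activator HaxL is absent, so *orvB* is not transcribed.
So OrvB is not produced.
Required activator OrvB is absent, so *rudA* is not transcribed.
So RudA is not produced.
MoO₄²⁻ is absent, so LomM is inactive.
Required activator LomM is absent, so *dovJ* is not transcribed.
So DovJ is not produced.
Required activator RudA is absent, so *pexZ* is not transcribed.
So PexZ is not produced.
Required activator PexZ is absent, so *yilD* is not transcribed.

OFF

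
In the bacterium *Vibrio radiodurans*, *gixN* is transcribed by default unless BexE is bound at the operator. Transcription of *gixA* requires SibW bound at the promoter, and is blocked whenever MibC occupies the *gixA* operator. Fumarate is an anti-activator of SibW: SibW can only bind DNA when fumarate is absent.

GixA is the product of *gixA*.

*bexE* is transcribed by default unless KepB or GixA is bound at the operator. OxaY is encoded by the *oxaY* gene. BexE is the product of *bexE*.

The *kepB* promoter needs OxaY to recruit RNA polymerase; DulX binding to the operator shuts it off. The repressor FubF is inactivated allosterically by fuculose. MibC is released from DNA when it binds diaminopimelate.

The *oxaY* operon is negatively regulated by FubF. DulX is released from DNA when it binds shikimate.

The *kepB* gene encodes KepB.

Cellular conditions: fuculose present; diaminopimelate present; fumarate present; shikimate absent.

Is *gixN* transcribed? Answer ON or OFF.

Fuculose is present, so FubF is inactive.
With no repressor bound, *oxaY* is transcribed.
So OxaY is produced and active.
Shikimate is absent, so DulX is active.
With repressor DulX bound, *kepB* is not transcribed.
So KepB is not produced.
Diaminopimelate is present, so MibC is inactive.
Fumarate is present, so SibW is inactive.
Required activator SibW is absent, so *gixA* is not transcribed.
So GixA is not produced.
With no repressor bound, *bexE* is transcribed.
So BexE is produced and active.
With repressor BexE bound, *gixN* is not transcribed.

OFF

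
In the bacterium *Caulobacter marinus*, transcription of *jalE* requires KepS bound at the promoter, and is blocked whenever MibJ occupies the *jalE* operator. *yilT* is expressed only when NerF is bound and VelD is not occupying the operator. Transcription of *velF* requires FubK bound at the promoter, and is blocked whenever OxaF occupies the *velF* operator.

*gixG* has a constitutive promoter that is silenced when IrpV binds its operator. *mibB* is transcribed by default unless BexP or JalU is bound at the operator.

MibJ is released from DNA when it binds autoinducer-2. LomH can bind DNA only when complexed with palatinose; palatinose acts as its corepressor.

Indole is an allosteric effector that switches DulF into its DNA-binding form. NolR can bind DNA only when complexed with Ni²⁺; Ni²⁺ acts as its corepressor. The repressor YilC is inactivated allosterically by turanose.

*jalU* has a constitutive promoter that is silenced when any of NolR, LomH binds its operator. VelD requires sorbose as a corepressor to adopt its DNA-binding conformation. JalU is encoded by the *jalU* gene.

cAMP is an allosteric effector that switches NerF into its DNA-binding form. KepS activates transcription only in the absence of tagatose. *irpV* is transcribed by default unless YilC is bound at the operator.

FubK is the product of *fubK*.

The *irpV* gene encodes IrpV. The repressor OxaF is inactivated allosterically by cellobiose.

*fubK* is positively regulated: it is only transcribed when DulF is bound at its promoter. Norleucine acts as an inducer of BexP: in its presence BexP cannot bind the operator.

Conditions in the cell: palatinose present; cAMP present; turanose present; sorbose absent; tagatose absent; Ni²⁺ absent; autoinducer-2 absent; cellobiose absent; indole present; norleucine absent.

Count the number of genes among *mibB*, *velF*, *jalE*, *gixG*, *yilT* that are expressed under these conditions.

1

Norleucine is absent, so BexP is active.
Ni²⁺ is absent, so NolR is inactive.
Palatinose is present, so LomH is active.
With repressor LomH bound, *jalU* is not transcribed.
So JalU is not produced.
With repressor BexP bound, *mibB* is not transcribed.
→ *mibB* is OFF.
Cellobiose is absent, so OxaF is active.
Indole is present, so DulF is active.
No repressor is bound and DulF is active, so *fubK* is transcribed.
So FubK is produced and active.
With repressor OxaF bound, *velF* is not transcribed.
→ *velF* is OFF.
Autoinducer-2 is absent, so MibJ is active.
Tagatose is absent, so KepS is active.
With repressor MibJ bound, *jalE* is not transcribed.
→ *jalE* is OFF.
Turanose is present, so YilC is inactive.
With no repressor bound, *irpV* is transcribed.
So IrpV is produced and active.
With repressor IrpV bound, *gixG* is not transcribed.
→ *gixG* is OFF.
Sorbose is absent, so VelD is inactive.
cAMP is present, so NerF is active.
No repressor is bound and NerF is active, so *yilT* is transcribed.
→ *yilT* is ON.
1 of the 5 genes is transcribed.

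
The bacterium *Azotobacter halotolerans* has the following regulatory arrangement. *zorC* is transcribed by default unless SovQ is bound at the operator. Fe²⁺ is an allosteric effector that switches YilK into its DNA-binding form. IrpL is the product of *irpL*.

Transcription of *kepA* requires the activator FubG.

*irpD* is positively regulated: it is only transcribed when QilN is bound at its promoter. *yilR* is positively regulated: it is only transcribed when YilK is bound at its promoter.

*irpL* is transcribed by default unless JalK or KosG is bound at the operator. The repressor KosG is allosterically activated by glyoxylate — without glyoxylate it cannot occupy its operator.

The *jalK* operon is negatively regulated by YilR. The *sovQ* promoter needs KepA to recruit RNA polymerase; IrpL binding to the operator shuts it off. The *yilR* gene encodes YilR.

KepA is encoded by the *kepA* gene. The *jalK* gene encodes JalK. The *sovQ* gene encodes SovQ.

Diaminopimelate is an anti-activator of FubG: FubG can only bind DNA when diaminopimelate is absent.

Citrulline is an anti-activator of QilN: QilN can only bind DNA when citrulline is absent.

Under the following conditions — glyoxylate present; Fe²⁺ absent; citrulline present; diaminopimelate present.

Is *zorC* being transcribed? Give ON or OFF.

ON

Fe²⁺ is absent, so YilK is inactive.
Required activator YilK is absent, so *yilR* is not transcribed.
So YilR is not produced.
With no repressor bound, *jalK* is transcribed.
So JalK is produced and active.
Glyoxylate is present, so KosG is active.
With repressor JalK bound, *irpL* is not transcribed.
So IrpL is not produced.
Diaminopimelate is present, so FubG is inactive.
Required activator FubG is absent, so *kepA* is not transcribed.
So KepA is not produced.
Required activator KepA is absent, so *sovQ* is not transcribed.
So SovQ is not produced.
With no repressor bound, *zorC* is transcribed.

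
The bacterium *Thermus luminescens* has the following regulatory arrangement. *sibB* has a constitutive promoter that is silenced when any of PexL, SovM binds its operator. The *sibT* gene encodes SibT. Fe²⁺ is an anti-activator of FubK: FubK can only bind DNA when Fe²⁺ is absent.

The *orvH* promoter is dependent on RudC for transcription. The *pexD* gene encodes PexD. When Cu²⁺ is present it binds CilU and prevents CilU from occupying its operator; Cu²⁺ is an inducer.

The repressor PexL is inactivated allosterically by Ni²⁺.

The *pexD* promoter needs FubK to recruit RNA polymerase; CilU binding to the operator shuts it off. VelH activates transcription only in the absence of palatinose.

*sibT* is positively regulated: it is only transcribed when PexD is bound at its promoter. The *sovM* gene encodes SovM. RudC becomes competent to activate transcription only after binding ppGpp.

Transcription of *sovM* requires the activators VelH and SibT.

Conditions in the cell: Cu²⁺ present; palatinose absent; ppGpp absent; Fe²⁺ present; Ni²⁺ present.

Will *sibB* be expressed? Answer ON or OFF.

ON

Ni²⁺ is present, so PexL is inactive.
Palatinose is absent, so VelH is active.
Cu²⁺ is present, so CilU is inactive.
Fe²⁺ is present, so FubK is inactive.
Required activator FubK is absent, so *pexD* is not transcribed.
So PexD is not produced.
Required activator PexD is absent, so *sibT* is not transcribed.
So SibT is not produced.
Required activator SibT is absent, so *sovM* is not transcribed.
So SovM is not produced.
With no repressor bound, *sibB* is transcribed.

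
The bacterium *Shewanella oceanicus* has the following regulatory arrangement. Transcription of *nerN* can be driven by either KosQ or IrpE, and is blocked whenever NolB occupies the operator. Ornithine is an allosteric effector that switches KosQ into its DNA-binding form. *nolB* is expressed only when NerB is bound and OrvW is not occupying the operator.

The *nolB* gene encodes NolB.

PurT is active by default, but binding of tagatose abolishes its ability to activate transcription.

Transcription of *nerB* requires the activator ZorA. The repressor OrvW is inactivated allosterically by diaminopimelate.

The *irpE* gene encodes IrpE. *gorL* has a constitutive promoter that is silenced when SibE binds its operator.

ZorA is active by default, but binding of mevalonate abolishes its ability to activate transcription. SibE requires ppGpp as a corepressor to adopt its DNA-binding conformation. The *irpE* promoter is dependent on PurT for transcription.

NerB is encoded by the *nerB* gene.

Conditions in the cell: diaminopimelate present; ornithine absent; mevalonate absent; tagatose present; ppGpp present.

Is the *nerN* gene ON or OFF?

OFF

Mevalonate is absent, so ZorA is active.
No repressor is bound and ZorA is active, so *nerB* is transcribed.
So NerB is produced and active.
Diaminopimelate is present, so OrvW is inactive.
No repressor is bound and NerB is active, so *nolB* is transcribed.
So NolB is produced and active.
Ornithine is absent, so KosQ is inactive.
Tagatose is present, so PurT is inactive.
Required activator PurT is absent, so *irpE* is not transcribed.
So IrpE is not produced.
With repressor NolB bound, *nerN* is not transcribed.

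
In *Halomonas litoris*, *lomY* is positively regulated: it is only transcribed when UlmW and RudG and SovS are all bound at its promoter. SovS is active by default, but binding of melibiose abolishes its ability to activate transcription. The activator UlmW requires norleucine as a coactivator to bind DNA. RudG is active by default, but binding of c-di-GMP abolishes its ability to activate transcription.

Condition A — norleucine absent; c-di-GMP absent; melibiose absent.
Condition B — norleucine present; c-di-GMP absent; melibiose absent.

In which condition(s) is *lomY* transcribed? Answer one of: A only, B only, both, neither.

Condition A:
Norleucine is absent, so UlmW is inactive.
c-di-GMP is absent, so RudG is active.
Melibiose is absent, so SovS is active.
Required activator UlmW is absent, so *lomY* is not transcribed.
→ *lomY* is OFF in A.
Condition B:
Norleucine is present, so UlmW is active.
c-di-GMP is absent, so RudG is active.
Melibiose is absent, so SovS is active.
No repressor is bound and UlmW and RudG and SovS are active, so *lomY* is transcribed.
→ *lomY* is ON in B.

B only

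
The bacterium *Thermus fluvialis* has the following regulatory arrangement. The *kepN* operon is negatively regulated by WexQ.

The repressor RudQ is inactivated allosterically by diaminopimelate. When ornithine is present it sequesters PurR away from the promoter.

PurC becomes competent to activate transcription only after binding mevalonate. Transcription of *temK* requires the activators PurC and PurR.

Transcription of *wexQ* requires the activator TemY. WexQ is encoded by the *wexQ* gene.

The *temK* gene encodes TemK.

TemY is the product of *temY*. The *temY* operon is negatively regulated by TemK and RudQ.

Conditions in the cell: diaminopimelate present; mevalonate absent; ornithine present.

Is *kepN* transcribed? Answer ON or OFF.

OFF

Mevalonate is absent, so PurC is inactive.
Ornithine is present, so PurR is inactive.
Required activator PurC is absent, so *temK* is not transcribed.
So TemK is not produced.
Diaminopimelate is present, so RudQ is inactive.
With no repressor bound, *temY* is transcribed.
So TemY is produced and active.
No repressor is bound and TemY is active, so *wexQ* is transcribed.
So WexQ is produced and active.
With repressor WexQ bound, *kepN* is not transcribed.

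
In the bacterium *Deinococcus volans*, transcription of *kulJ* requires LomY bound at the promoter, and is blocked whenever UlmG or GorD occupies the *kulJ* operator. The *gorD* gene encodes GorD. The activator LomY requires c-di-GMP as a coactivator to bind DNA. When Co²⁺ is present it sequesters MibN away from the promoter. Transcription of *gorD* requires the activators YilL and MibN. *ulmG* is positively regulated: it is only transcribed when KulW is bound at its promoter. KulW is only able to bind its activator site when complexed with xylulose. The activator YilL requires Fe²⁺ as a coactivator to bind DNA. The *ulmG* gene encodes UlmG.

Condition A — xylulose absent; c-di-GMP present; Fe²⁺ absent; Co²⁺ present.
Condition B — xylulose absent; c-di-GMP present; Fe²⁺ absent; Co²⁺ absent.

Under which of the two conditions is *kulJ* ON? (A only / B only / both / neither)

both

Condition A:
Xylulose is absent, so KulW is inactive.
Required activator KulW is absent, so *ulmG* is not transcribed.
So UlmG is not produced.
c-di-GMP is present, so LomY is active.
Fe²⁺ is absent, so YilL is inactive.
Co²⁺ is present, so MibN is inactive.
Required activator YilL is absent, so *gorD* is not transcribed.
So GorD is not produced.
No repressor is bound and LomY is active, so *kulJ* is transcribed.
→ *kulJ* is ON in A.
Condition B:
Xylulose is absent, so KulW is inactive.
Required activator KulW is absent, so *ulmG* is not transcribed.
So UlmG is not produced.
c-di-GMP is present, so LomY is active.
Fe²⁺ is absent, so YilL is inactive.
Co²⁺ is absent, so MibN is active.
Required activator YilL is absent, so *gorD* is not transcribed.
So GorD is not produced.
No repressor is bound and LomY is active, so *kulJ* is transcribed.
→ *kulJ* is ON in B.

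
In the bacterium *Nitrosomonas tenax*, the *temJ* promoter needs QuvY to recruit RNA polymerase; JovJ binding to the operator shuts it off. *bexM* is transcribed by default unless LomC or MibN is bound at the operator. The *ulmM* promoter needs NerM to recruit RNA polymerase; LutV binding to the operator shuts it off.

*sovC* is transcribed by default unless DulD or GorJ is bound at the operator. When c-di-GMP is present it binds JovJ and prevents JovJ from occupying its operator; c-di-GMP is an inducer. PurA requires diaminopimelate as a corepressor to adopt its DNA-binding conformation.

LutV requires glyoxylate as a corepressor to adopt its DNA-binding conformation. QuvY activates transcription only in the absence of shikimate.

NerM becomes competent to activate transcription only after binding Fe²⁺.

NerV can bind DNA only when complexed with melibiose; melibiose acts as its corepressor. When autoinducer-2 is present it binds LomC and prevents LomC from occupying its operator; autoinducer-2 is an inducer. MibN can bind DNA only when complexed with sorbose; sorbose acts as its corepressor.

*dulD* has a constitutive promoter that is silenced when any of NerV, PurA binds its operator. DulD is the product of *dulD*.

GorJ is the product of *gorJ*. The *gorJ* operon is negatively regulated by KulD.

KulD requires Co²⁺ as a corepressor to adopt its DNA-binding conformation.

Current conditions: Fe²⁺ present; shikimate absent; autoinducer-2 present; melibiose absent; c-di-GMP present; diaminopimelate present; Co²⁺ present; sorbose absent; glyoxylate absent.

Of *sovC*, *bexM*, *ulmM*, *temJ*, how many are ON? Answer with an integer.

Melibiose is absent, so NerV is inactive.
Diaminopimelate is present, so PurA is active.
With repressor PurA bound, *dulD* is not transcribed.
So DulD is not produced.
Co²⁺ is present, so KulD is active.
With repressor KulD bound, *gorJ* is not transcribed.
So GorJ is not produced.
With no repressor bound, *sovC* is transcribed.
→ *sovC* is ON.
Autoinducer-2 is present, so LomC is inactive.
Sorbose is absent, so MibN is inactive.
With no repressor bound, *bexM* is transcribed.
→ *bexM* is ON.
Glyoxylate is absent, so LutV is inactive.
Fe²⁺ is present, so NerM is active.
No repressor is bound and NerM is active, so *ulmM* is transcribed.
→ *ulmM* is ON.
c-di-GMP is present, so JovJ is inactive.
Shikimate is absent, so QuvY is active.
No repressor is bound and QuvY is active, so *temJ* is transcribed.
→ *temJ* is ON.
4 of the 4 genes are transcribed.

4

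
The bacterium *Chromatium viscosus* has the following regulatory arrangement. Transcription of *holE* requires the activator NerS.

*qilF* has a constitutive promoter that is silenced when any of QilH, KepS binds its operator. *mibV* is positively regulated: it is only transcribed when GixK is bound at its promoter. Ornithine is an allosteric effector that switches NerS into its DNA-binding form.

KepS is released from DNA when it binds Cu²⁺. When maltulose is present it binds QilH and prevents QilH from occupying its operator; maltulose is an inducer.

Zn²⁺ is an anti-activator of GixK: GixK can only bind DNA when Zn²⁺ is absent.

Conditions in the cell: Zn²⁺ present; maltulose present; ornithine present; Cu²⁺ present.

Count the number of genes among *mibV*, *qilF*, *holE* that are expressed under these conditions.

2

Zn²⁺ is present, so GixK is inactive.
Required activator GixK is absent, so *mibV* is not transcribed.
→ *mibV* is OFF.
Maltulose is present, so QilH is inactive.
Cu²⁺ is present, so KepS is inactive.
With no repressor bound, *qilF* is transcribed.
→ *qilF* is ON.
Ornithine is present, so NerS is active.
No repressor is bound and NerS is active, so *holE* is transcribed.
→ *holE* is ON.
2 of the 3 genes are transcribed.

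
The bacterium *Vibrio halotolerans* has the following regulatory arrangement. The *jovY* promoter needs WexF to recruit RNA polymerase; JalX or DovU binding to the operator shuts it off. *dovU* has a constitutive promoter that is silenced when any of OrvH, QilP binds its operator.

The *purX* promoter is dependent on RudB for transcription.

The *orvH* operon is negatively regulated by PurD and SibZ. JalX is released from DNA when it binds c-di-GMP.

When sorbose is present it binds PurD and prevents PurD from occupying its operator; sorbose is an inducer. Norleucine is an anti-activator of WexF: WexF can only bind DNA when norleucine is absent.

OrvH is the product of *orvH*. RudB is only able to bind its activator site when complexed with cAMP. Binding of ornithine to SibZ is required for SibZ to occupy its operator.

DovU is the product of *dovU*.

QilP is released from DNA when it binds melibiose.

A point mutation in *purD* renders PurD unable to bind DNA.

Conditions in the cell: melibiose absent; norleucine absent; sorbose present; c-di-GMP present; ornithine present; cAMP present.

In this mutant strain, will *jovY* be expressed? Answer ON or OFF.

c-di-GMP is present, so JalX is inactive.
Norleucine is absent, so WexF is active.
PurD is non-functional in this strain, so it has no effect.
Ornithine is present, so SibZ is active.
With repressor SibZ bound, *orvH* is not transcribed.
So OrvH is not produced.
Melibiose is absent, so QilP is active.
With repressor QilP bound, *dovU* is not transcribed.
So DovU is not produced.
No repressor is bound and WexF is active, so *jovY* is transcribed.

ON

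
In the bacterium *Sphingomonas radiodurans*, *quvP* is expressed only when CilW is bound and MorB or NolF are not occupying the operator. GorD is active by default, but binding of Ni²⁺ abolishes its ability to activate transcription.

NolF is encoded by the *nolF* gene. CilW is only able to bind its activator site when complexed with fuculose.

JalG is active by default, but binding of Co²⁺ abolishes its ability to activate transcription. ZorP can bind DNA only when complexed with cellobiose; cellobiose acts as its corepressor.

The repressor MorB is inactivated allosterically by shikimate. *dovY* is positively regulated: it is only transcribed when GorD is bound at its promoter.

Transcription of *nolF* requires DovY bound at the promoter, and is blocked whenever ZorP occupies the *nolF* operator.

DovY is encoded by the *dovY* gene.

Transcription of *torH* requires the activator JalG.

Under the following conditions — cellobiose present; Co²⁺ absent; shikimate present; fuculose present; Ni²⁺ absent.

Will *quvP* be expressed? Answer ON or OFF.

Shikimate is present, so MorB is inactive.
Fuculose is present, so CilW is active.
Ni²⁺ is absent, so GorD is active.
No repressor is bound and GorD is active, so *dovY* is transcribed.
So DovY is produced and active.
Cellobiose is present, so ZorP is active.
With repressor ZorP bound, *nolF* is not transcribed.
So NolF is not produced.
No repressor is bound and CilW is active, so *quvP* is transcribed.

ON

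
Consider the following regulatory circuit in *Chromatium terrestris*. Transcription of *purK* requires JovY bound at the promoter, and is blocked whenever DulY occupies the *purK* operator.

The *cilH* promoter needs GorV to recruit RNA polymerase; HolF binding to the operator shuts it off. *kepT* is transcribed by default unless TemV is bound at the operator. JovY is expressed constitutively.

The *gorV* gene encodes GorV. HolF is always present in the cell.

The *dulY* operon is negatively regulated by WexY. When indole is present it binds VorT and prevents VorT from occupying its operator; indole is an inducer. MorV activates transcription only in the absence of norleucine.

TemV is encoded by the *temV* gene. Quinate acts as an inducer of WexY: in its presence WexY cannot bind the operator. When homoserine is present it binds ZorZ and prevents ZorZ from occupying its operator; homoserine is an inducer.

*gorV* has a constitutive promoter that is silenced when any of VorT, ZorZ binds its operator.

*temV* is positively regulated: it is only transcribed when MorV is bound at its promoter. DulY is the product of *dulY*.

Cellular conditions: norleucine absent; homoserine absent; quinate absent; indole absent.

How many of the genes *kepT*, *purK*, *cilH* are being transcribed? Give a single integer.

1

Norleucine is absent, so MorV is active.
No repressor is bound and MorV is active, so *temV* is transcribed.
So TemV is produced and active.
With repressor TemV bound, *kepT* is not transcribed.
→ *kepT* is OFF.
Quinate is absent, so WexY is active.
With repressor WexY bound, *dulY* is not transcribed.
So DulY is not produced.
JovY is produced constitutively and is active.
No repressor is bound and JovY is active, so *purK* is transcribed.
→ *purK* is ON.
Indole is absent, so VorT is active.
Homoserine is absent, so ZorZ is active.
With repressor VorT bound, *gorV* is not transcribed.
So GorV is not produced.
HolF is produced constitutively and is active.
With repressor HolF bound, *cilH* is not transcribed.
→ *cilH* is OFF.
1 of the 3 genes is transcribed.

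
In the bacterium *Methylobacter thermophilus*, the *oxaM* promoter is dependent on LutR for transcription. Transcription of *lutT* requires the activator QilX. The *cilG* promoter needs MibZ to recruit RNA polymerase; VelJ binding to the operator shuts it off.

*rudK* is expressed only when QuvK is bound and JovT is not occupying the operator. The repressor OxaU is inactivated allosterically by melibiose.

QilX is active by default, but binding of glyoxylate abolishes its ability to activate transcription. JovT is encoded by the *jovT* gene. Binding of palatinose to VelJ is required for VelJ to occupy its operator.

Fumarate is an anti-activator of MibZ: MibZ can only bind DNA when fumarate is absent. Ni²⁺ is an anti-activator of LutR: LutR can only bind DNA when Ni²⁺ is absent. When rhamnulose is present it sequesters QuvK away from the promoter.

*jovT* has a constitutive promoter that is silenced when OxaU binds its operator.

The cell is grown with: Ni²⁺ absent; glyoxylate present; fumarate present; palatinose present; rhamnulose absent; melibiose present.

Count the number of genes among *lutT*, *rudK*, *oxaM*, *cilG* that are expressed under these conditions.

1

Glyoxylate is present, so QilX is inactive.
Required activator QilX is absent, so *lutT* is not transcribed.
→ *lutT* is OFF.
Rhamnulose is absent, so QuvK is active.
Melibiose is present, so OxaU is inactive.
With no repressor bound, *jovT* is transcribed.
So JovT is produced and active.
With repressor JovT bound, *rudK* is not transcribed.
→ *rudK* is OFF.
Ni²⁺ is absent, so LutR is active.
No repressor is bound and LutR is active, so *oxaM* is transcribed.
→ *oxaM* is ON.
Palatinose is present, so VelJ is active.
Fumarate is present, so MibZ is inactive.
With repressor VelJ bound, *cilG* is not transcribed.
→ *cilG* is OFF.
1 of the 4 genes is transcribed.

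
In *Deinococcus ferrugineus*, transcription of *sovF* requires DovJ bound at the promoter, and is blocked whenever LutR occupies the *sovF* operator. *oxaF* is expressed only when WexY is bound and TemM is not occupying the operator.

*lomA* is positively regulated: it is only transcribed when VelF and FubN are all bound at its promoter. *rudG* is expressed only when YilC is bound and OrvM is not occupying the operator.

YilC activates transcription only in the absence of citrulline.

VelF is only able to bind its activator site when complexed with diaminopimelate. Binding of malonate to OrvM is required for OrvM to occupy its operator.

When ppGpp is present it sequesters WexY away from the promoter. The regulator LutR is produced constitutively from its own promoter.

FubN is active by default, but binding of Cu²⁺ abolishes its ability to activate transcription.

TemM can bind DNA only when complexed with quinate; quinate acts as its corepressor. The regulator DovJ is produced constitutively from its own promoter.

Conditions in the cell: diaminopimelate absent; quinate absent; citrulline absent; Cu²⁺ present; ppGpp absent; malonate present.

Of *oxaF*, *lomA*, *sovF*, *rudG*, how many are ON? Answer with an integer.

ppGpp is absent, so WexY is active.
Quinate is absent, so TemM is inactive.
No repressor is bound and WexY is active, so *oxaF* is transcribed.
→ *oxaF* is ON.
Diaminopimelate is absent, so VelF is inactive.
Cu²⁺ is present, so FubN is inactive.
Required activator VelF is absent, so *lomA* is not transcribed.
→ *lomA* is OFF.
DovJ is produced constitutively and is active.
LutR is produced constitutively and is active.
With repressor LutR bound, *sovF* is not transcribed.
→ *sovF* is OFF.
Citrulline is absent, so YilC is active.
Malonate is present, so OrvM is active.
With repressor OrvM bound, *rudG* is not transcribed.
→ *rudG* is OFF.
1 of the 4 genes is transcribed.

1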